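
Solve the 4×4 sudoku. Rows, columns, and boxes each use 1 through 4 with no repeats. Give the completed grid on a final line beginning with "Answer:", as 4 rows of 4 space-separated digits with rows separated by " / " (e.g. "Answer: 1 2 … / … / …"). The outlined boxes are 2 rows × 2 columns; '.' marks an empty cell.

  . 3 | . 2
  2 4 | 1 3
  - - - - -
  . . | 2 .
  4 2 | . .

Step 1. [r3c2∈{1}] r3c2's peers cover all but 1 ⇒ r3c2=1.
Step 2. [r3c4∈{4}] r3c4 is down to just 4 ⇒ r3c4=4.
Step 3. [r1c3∈{4}] nothing but 4 survives at r1c3 ⇒ r1c3=4.
Step 4. [r3c1∈{3}] r3c1 is down to just 3 ⇒ r3c1=3.
Step 5. [r4c4∈{1}] r4c4 is down to just 1. So r4c4=1.
Step 6. [r4c3∈{3}] nothing but 3 survives at r4c3, so r4c3=3.
Step 7. [r1c1∈{1}] only 1 remains possible at r1c1, so r1c1=1.

Answer: 1 3 4 2 / 2 4 1 3 / 3 1 2 4 / 4 2 3 1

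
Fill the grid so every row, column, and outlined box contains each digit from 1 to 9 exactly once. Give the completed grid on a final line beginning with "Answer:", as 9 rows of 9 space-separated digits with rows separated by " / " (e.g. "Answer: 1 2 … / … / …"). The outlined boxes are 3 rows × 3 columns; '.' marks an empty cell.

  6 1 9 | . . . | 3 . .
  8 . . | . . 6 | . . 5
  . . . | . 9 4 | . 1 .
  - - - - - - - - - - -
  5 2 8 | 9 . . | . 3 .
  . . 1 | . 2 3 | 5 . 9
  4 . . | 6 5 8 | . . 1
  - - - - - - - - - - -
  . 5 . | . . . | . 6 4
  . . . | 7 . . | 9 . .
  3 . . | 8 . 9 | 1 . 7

Step 1. [r1c8∈{2,4,7,8}] in row 1, 4 fits only at r1c8 ⇒ r1c8=4.
Step 2. [r5c1∈{7}] only 7 remains possible at r5c1, so r5c1=7.
Step 3. [r3c1∈{2}] r3c1 is down to just 2. So r3c1=2.
Step 4. [r8c2∈{4,6,8}] r8c2 is the only open cell in col 2 admitting 8 ⇒ r8c2=8.
Step 5. [r8c6∈{1,2,5}] r8c6 is the only open cell in box 8 admitting 5 ⇒ r8c6=5.
Step 6. [r8c8∈{2}] nothing but 2 survives at r8c8. So r8c8=2.
Step 7. [r1c9∈{2,8}] col 9 places 2 nowhere but r1c9, so r1c9=2.
Step 8. [r2c7∈{7}] only 7 remains possible at r2c7, so r2c7=7.
Step 9. [r3c3∈{3,5,7}] 5 has one home in col 3: r3c3. So r3c3=5.
Step 10. [r3c4∈{3}] r3c4's peers cover all but 3 ⇒ r3c4=3.
Step 11. [r2c5∈{1}] r2c5's peers cover all but 1. So r2c5=1.
Step 12. [r7c6∈{1,2}] 2 has one home in col 6: r7c6, so r7c6=2.
Step 13. [r1c6∈{7}] r1c6 has the single candidate 7 ⇒ r1c6=7.
Step 14. [r4c9∈{6}] r4c9 is down to just 6, so r4c9=6.
Step 15. [r9c3∈{2,4,6}] 2 has one home in row 9: r9c3. So r9c3=2.
Step 16. [r8c3∈{4,6}] 6 has one home in col 3: r8c3, so r8c3=6.
Step 17. [r8c5∈{3,4}] row 8 places 4 nowhere but r8c5, so r8c5=4.
Step 18. [r2c3∈{3,4}] in col 3, 4 fits only at r2c3. So r2c3=4.
Step 19. [r7c7∈{8}] nothing but 8 survives at r7c7 ⇒ r7c7=8.
Step 20. [r7c1∈{1,9}] 9 has one home in row 7: r7c1. So r7c1=9.
Step 21. [r2c2∈{3}] nothing but 3 survives at r2c2 ⇒ r2c2=3.
Step 22. [r5c4∈{4}] nothing but 4 survives at r5c4. So r5c4=4.
Step 23. [r5c8∈{8}] nothing but 8 survives at r5c8. So r5c8=8.
Step 24. [r3c7∈{6}] only 6 remains possible at r3c7 ⇒ r3c7=6.
Step 25. [r2c4∈{2}] r2c4 has the single candidate 2, so r2c4=2.
Step 26. [r3c2∈{7}] only 7 remains possible at r3c2 ⇒ r3c2=7.
Step 27. [r3c9∈{8}] nothing but 8 survives at r3c9, so r3c9=8.
Step 28. [r9c2∈{4}] only 4 remains possible at r9c2. So r9c2=4.
Step 29. [r7c3∈{7}] r7c3 has the single candidate 7. So r7c3=7.
Step 30. [r6c8∈{7}] r6c8's peers cover all but 7, so r6c8=7.
Step 31. [r4c6∈{1}] nothing but 1 survives at r4c6, so r4c6=1.
Step 32. [r7c4∈{1}] nothing but 1 survives at r7c4, so r7c4=1.
Step 33. [r4c5∈{7}] nothing but 7 survives at r4c5, so r4c5=7.
Step 34. [r6c2∈{9}] r6c2 is down to just 9. So r6c2=9.
Step 35. [r9c5∈{6}] only 6 remains possible at r9c5. So r9c5=6.
Step 36. [r1c5∈{8}] only 8 remains possible at r1c5 ⇒ r1c5=8.
Step 37. [r2c8∈{9}] nothing but 9 survives at r2c8. So r2c8=9.
Step 38. [r6c7∈{2}] r6c7's peers cover all but 2. So r6c7=2.
Step 39. [r8c1∈{1}] only 1 remains possible at r8c1. So r8c1=1.
Step 40. [r7c5∈{3}] r7c5 has the single candidate 3. So r7c5=3.
Step 41. [r8c9∈{3}] only 3 remains possible at r8c9, so r8c9=3.
Step 42. [r1c4∈{5}] r1c4 has the single candidate 5. So r1c4=5.
Step 43. [r4c7∈{4}] r4c7 has the single candidate 4. So r4c7=4.
Step 44. [r6c3∈{3}] nothing but 3 survives at r6c3. So r6c3=3.
Step 45. [r5c2∈{6}] r5c2 is down to just 6. So r5c2=6.
Step 46. [r9c8∈{5}] r9c8 is down to just 5. So r9c8=5.

Answer: 6 1 9 5 8 7 3 4 2 / 8 3 4 2 1 6 7 9 5 / 2 7 5 3 9 4 6 1 8 / 5 2 8 9 7 1 4 3 6 / 7 6 1 4 2 3 5 8 9 / 4 9 3 6 5 8 2 7 1 / 9 5 7 1 3 2 8 6 4 / 1 8 6 7 4 5 9 2 3 / 3 4 2 8 6 9 1 5 7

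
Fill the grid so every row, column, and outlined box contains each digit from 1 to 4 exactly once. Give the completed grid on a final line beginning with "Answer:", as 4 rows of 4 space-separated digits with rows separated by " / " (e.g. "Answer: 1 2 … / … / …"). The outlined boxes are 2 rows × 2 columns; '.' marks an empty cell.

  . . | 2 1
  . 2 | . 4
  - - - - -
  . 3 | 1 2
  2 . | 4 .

Step 1. [r1c1∈{3,4}] in row 1, 3 fits only at r1c1, so r1c1=3.
Step 2. [r2c3∈{3}] nothing but 3 survives at r2c3 ⇒ r2c3=3.
Step 3. [r3c1∈{4}] r3c1's peers cover all but 4 ⇒ r3c1=4.
Step 4. [r1c2∈{4}] r1c2 has the single candidate 4, so r1c2=4.
Step 5. [r4c2∈{1}] r4c2's peers cover all but 1, so r4c2=1.
Step 6. [r2c1∈{1}] nothing but 1 survives at r2c1. So r2c1=1.
Step 7. [r4c4∈{3}] r4c4 is down to just 3, so r4c4=3.

Answer: 3 4 2 1 / 1 2 3 4 / 4 3 1 2 / 2 1 4 3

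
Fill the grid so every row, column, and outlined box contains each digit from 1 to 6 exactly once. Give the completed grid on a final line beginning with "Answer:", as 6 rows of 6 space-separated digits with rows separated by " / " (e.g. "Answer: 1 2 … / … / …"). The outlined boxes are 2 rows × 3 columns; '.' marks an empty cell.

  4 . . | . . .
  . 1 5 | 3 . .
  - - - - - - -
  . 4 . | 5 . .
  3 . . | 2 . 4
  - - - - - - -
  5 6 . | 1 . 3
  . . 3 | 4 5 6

Step 1. [r3c6∈{1}] only 1 remains possible at r3c6, so r3c6=1.
Step 2. [r4c5∈{6}] r4c5's peers cover all but 6, so r4c5=6.
Step 3. [r2c6∈{2}] r2c6 is down to just 2 ⇒ r2c6=2.
Step 4. [r6c2∈{2}] r6c2's peers cover all but 2. So r6c2=2.
Step 5. [r3c1∈{2,6}] 2 has one home in col 1: r3c1. So r3c1=2.
Step 6. [r1c4∈{6}] r1c4 is down to just 6. So r1c4=6.
Step 7. [r4c3∈{1}] only 1 remains possible at r4c3. So r4c3=1.
Step 8. [r1c6∈{5}] r1c6's peers cover all but 5. So r1c6=5.
Step 9. [r1c2∈{3}] nothing but 3 survives at r1c2. So r1c2=3.
Step 10. [r5c5∈{2}] r5c5's peers cover all but 2. So r5c5=2.
Step 11. [r5c3∈{4}] r5c3's peers cover all but 4. So r5c3=4.
Step 12. [r2c5∈{4}] r2c5 is down to just 4. So r2c5=4.
Step 13. [r1c3∈{2}] r1c3's peers cover all but 2 ⇒ r1c3=2.
Step 14. [r6c1∈{1}] nothing but 1 survives at r6c1 ⇒ r6c1=1.
Step 15. [r3c3∈{6}] only 6 remains possible at r3c3 ⇒ r3c3=6.
Step 16. [r2c1∈{6}] nothing but 6 survives at r2c1. So r2c1=6.
Step 17. [r4c2∈{5}] r4c2 is down to just 5. So r4c2=5.
Step 18. [r3c5∈{3}] r3c5 has the single candidate 3 ⇒ r3c5=3.
Step 19. [r1c5∈{1}] r1c5 has the single candidate 1. So r1c5=1.

Answer: 4 3 2 6 1 5 / 6 1 5 3 4 2 / 2 4 6 5 3 1 / 3 5 1 2 6 4 / 5 6 4 1 2 3 / 1 2 3 4 5 6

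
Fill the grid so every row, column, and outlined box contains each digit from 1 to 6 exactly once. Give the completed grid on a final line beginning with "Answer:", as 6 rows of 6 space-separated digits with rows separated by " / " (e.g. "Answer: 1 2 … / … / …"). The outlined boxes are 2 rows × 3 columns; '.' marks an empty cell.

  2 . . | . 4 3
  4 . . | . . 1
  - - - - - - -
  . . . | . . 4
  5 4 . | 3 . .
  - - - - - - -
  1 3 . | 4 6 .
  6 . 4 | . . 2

Step 1. [r3c2∈{1,2,6}] across col 2, 2 lands solely at r3c2 ⇒ r3c2=2.
Step 2. [r6c2∈{5}] r6c2's peers cover all but 5 ⇒ r6c2=5.
Step 3. [r2c2∈{6}] only 6 remains possible at r2c2, so r2c2=6.
Step 4. [r4c5∈{1,2}] row 4 places 2 nowhere but r4c5 ⇒ r4c5=2.
Step 5. [r2c5∈{5}] nothing but 5 survives at r2c5. So r2c5=5.
Step 6. [r3c5∈{1}] r3c5 has the single candidate 1 ⇒ r3c5=1.
Step 7. [r4c3∈{1,6}] row 4 places 1 nowhere but r4c3. So r4c3=1.
Step 8. [r3c3∈{3,6}] in col 3, 6 fits only at r3c3. So r3c3=6.
Step 9. [r3c4∈{5}] nothing but 5 survives at r3c4, so r3c4=5.
Step 10. [r2c4∈{2}] r2c4 has the single candidate 2, so r2c4=2.
Step 11. [r5c3∈{2}] r5c3 has the single candidate 2 ⇒ r5c3=2.
Step 12. [r2c3∈{3}] nothing but 3 survives at r2c3. So r2c3=3.
Step 13. [r6c5∈{3}] r6c5 has the single candidate 3, so r6c5=3.
Step 14. [r1c4∈{6}] nothing but 6 survives at r1c4 ⇒ r1c4=6.
Step 15. [r6c4∈{1}] r6c4 is down to just 1. So r6c4=1.
Step 16. [r3c1∈{3}] r3c1's peers cover all but 3 ⇒ r3c1=3.
Step 17. [r4c6∈{6}] nothing but 6 survives at r4c6. So r4c6=6.
Step 18. [r1c3∈{5}] r1c3's peers cover all but 5 ⇒ r1c3=5.
Step 19. [r1c2∈{1}] nothing but 1 survives at r1c2 ⇒ r1c2=1.
Step 20. [r5c6∈{5}] r5c6 is down to just 5. So r5c6=5.

Answer: 2 1 5 6 4 3 / 4 6 3 2 5 1 / 3 2 6 5 1 4 / 5 4 1 3 2 6 / 1 3 2 4 6 5 / 6 5 4 1 3 2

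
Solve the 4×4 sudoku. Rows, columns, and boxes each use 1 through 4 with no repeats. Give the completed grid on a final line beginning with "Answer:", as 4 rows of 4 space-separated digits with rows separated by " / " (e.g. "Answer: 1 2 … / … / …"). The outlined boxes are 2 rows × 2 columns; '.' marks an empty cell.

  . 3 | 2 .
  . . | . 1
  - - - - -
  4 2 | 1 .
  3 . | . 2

Step 1. [r2c2∈{4}] nothing but 4 survives at r2c2 ⇒ r2c2=4.
Step 2. [r1c4∈{4}] nothing but 4 survives at r1c4, so r1c4=4.
Step 3. [r1c1∈{1}] only 1 remains possible at r1c1 ⇒ r1c1=1.
Step 4. [r4c3∈{4}] r4c3's peers cover all but 4 ⇒ r4c3=4.
Step 5. [r4c2∈{1}] nothing but 1 survives at r4c2, so r4c2=1.
Step 6. [r3c4∈{3}] r3c4's peers cover all but 3 ⇒ r3c4=3.
Step 7. [r2c1∈{2}] nothing but 2 survives at r2c1. So r2c1=2.
Step 8. [r2c3∈{3}] r2c3's peers cover all but 3 ⇒ r2c3=3.

Answer: 1 3 2 4 / 2 4 3 1 / 4 2 1 3 / 3 1 4 2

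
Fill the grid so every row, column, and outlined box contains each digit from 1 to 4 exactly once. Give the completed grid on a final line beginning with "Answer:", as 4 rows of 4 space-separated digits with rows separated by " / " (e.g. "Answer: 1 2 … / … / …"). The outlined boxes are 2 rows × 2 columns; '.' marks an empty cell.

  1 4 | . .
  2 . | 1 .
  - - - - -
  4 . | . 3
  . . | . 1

Step 1. [r3c3∈{2}] r3c3's peers cover all but 2 ⇒ r3c3=2.
Step 2. [r2c2∈{3}] r2c2 is down to just 3. So r2c2=3.
Step 3. [r4c3∈{4}] only 4 remains possible at r4c3, so r4c3=4.
Step 4. [r4c1∈{3}] r4c1 is down to just 3, so r4c1=3.
Step 5. [r4c2∈{2}] r4c2's peers cover all but 2, so r4c2=2.
Step 6. [r3c2∈{1}] nothing but 1 survives at r3c2. So r3c2=1.
Step 7. [r2c4∈{4}] nothing but 4 survives at r2c4 ⇒ r2c4=4.
Step 8. [r1c3∈{3}] only 3 remains possible at r1c3, so r1c3=3.
Step 9. [r1c4∈{2}] r1c4's peers cover all but 2, so r1c4=2.

Answer: 1 4 3 2 / 2 3 1 4 / 4 1 2 3 / 3 2 4 1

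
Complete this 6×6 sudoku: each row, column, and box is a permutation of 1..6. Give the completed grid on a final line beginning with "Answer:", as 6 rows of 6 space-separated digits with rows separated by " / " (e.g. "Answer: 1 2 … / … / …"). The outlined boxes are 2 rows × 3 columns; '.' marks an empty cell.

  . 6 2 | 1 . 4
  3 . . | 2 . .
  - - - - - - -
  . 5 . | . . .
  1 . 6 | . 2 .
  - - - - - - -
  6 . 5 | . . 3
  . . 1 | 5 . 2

Step 1. [r5c4∈{4}] only 4 remains possible at r5c4. So r5c4=4.
Step 2. [r3c5∈{1,3,4,6}] col 5 places 4 nowhere but r3c5. So r3c5=4.
Step 3. [r4c2∈{3,4}] row 4 places 4 nowhere but r4c2 ⇒ r4c2=4.
Step 4. [r3c4∈{3,6}] across col 4, 6 lands solely at r3c4. So r3c4=6.
Step 5. [r2c6∈{5,6}] 6 has one home in col 6: r2c6, so r2c6=6.
Step 6. [r1c5∈{3,5}] across row 1, 3 lands solely at r1c5 ⇒ r1c5=3.
Step 7. [r3c1∈{2}] r3c1 is down to just 2 ⇒ r3c1=2.
Step 8. [r5c2∈{2}] nothing but 2 survives at r5c2. So r5c2=2.
Step 9. [r2c5∈{5}] r2c5's peers cover all but 5, so r2c5=5.
Step 10. [r1c1∈{5}] nothing but 5 survives at r1c1, so r1c1=5.
Step 11. [r3c6∈{1}] only 1 remains possible at r3c6. So r3c6=1.
Step 12. [r3c3∈{3}] r3c3 is down to just 3. So r3c3=3.
Step 13. [r2c2∈{1}] nothing but 1 survives at r2c2. So r2c2=1.
Step 14. [r4c6∈{5}] only 5 remains possible at r4c6, so r4c6=5.
Step 15. [r2c3∈{4}] only 4 remains possible at r2c3 ⇒ r2c3=4.
Step 16. [r6c2∈{3}] r6c2 has the single candidate 3, so r6c2=3.
Step 17. [r6c5∈{6}] r6c5 is down to just 6 ⇒ r6c5=6.
Step 18. [r5c5∈{1}] r5c5 has the single candidate 1. So r5c5=1.
Step 19. [r6c1∈{4}] r6c1 has the single candidate 4, so r6c1=4.
Step 20. [r4c4∈{3}] r4c4's peers cover all but 3, so r4c4=3.

Answer: 5 6 2 1 3 4 / 3 1 4 2 5 6 / 2 5 3 6 4 1 / 1 4 6 3 2 5 / 6 2 5 4 1 3 / 4 3 1 5 6 2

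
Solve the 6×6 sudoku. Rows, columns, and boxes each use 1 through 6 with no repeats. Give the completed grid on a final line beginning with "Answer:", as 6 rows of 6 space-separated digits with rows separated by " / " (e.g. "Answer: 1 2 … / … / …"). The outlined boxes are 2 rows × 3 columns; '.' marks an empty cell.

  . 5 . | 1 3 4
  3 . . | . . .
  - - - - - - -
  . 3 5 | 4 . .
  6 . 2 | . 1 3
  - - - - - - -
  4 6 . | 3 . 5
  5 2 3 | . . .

Step 1. [r2c4∈{2,5,6}] in col 4, 2 fits only at r2c4 ⇒ r2c4=2.
Step 2. [r2c6∈{6}] only 6 remains possible at r2c6, so r2c6=6.
Step 3. [r2c2∈{1,4}] 1 has one home in col 2: r2c2 ⇒ r2c2=1.
Step 4. [r3c5∈{2,6}] across row 3, 6 lands solely at r3c5. So r3c5=6.
Step 5. [r3c1∈{1}] r3c1 has the single candidate 1 ⇒ r3c1=1.
Step 6. [r5c5∈{2}] r5c5 is down to just 2. So r5c5=2.
Step 7. [r6c6∈{1}] r6c6 has the single candidate 1 ⇒ r6c6=1.
Step 8. [r1c1∈{2}] only 2 remains possible at r1c1. So r1c1=2.
Step 9. [r4c2∈{4}] only 4 remains possible at r4c2. So r4c2=4.
Step 10. [r6c5∈{4}] only 4 remains possible at r6c5. So r6c5=4.
Step 11. [r2c3∈{4}] r2c3's peers cover all but 4 ⇒ r2c3=4.
Step 12. [r3c6∈{2}] r3c6 has the single candidate 2, so r3c6=2.
Step 13. [r4c4∈{5}] r4c4's peers cover all but 5. So r4c4=5.
Step 14. [r1c3∈{6}] r1c3 has the single candidate 6 ⇒ r1c3=6.
Step 15. [r5c3∈{1}] nothing but 1 survives at r5c3, so r5c3=1.
Step 16. [r2c5∈{5}] r2c5 is down to just 5 ⇒ r2c5=5.
Step 17. [r6c4∈{6}] r6c4 has the single candidate 6 ⇒ r6c4=6.

Answer: 2 5 6 1 3 4 / 3 1 4 2 5 6 / 1 3 5 4 6 2 / 6 4 2 5 1 3 / 4 6 1 3 2 5 / 5 2 3 6 4 1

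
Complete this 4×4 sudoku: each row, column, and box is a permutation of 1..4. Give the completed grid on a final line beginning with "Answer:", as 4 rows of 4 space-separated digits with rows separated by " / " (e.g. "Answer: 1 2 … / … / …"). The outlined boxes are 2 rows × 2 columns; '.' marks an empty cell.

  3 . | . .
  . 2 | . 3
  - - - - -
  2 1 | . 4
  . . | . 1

Step 1. [r1c3∈{1,2,4}] in row 1, 1 fits only at r1c3. So r1c3=1.
Step 2. [r4c2∈{3,4}] col 2 places 3 nowhere but r4c2 ⇒ r4c2=3.
Step 3. [r1c2∈{4}] r1c2 has the single candidate 4 ⇒ r1c2=4.
Step 4. [r1c4∈{2}] r1c4's peers cover all but 2. So r1c4=2.
Step 5. [r4c3∈{2}] r4c3 is down to just 2, so r4c3=2.
Step 6. [r2c1∈{1}] r2c1 has the single candidate 1, so r2c1=1.
Step 7. [r3c3∈{3}] r3c3's peers cover all but 3. So r3c3=3.
Step 8. [r4c1∈{4}] r4c1 is down to just 4. So r4c1=4.
Step 9. [r2c3∈{4}] only 4 remains possible at r2c3. So r2c3=4.

Answer: 3 4 1 2 / 1 2 4 3 / 2 1 3 4 / 4 3 2 1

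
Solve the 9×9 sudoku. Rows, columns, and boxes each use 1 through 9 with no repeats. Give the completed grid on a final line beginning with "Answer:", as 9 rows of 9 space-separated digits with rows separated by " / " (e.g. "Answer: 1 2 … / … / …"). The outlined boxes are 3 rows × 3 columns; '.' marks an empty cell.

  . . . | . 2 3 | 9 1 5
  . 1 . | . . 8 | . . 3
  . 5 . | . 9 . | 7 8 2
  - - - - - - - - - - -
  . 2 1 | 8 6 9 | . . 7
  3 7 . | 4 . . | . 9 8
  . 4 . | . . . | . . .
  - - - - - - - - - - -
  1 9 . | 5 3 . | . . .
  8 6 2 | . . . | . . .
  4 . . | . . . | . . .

Step 1. [r3c1∈{6}] r3c1 has the single candidate 6, so r3c1=6.
Step 2. [r9c3∈{3,5,7}] 5 has one home in box 7: r9c3 ⇒ r9c3=5.
Step 3. [r6c4∈{1,2,3,7}] across col 4, 3 lands solely at r6c4 ⇒ r6c4=3.
Step 4. [r9c4∈{1,2,6,7,9}] across col 4, 2 lands solely at r9c4, so r9c4=2.
Step 5. [r2c5∈{4,5,7}] in row 2, 5 fits only at r2c5, so r2c5=5.
Step 6. [r8c5∈{1,4,7}] across col 5, 4 lands solely at r8c5, so r8c5=4.
Step 7. [r5c5∈{1}] nothing but 1 survives at r5c5, so r5c5=1.
Step 8. [r7c7∈{2,4,6,8}] in row 7, 8 fits only at r7c7 ⇒ r7c7=8.
Step 9. [r1c3∈{4,7,8}] across row 1, 4 lands solely at r1c3 ⇒ r1c3=4.
Step 10. [r7c8∈{2,4,6,7}] r7c8 is the only open cell in row 7 admitting 2, so r7c8=2.
Step 11. [r4c1∈{5}] nothing but 5 survives at r4c1. So r4c1=5.
Step 12. [r9c9∈{1,6,9}] r9c9 is the only open cell in row 9 admitting 9, so r9c9=9.
Step 13. [r8c9∈{1}] nothing but 1 survives at r8c9. So r8c9=1.
Step 14. [r8c6∈{7}] nothing but 7 survives at r8c6 ⇒ r8c6=7.
Step 15. [r6c9∈{6}] r6c9's peers cover all but 6, so r6c9=6.
Step 16. [r6c8∈{5}] nothing but 5 survives at r6c8, so r6c8=5.
Step 17. [r8c8∈{3}] r8c8 is down to just 3. So r8c8=3.
Step 18. [r1c1∈{7}] r1c1's peers cover all but 7, so r1c1=7.
Step 19. [r9c7∈{6}] r9c7 has the single candidate 6, so r9c7=6.
Step 20. [r6c6∈{2}] r6c6's peers cover all but 2 ⇒ r6c6=2.
Step 21. [r2c3∈{9}] r2c3's peers cover all but 9 ⇒ r2c3=9.
Step 22. [r2c7∈{4}] only 4 remains possible at r2c7 ⇒ r2c7=4.
Step 23. [r3c6∈{1,4}] in row 3, 4 fits only at r3c6, so r3c6=4.
Step 24. [r2c8∈{6}] r2c8 has the single candidate 6 ⇒ r2c8=6.
Step 25. [r6c5∈{7}] r6c5's peers cover all but 7. So r6c5=7.
Step 26. [r7c9∈{4}] r7c9 has the single candidate 4. So r7c9=4.
Step 27. [r6c1∈{9}] nothing but 9 survives at r6c1 ⇒ r6c1=9.
Step 28. [r5c6∈{5}] r5c6 has the single candidate 5 ⇒ r5c6=5.
Step 29. [r1c4∈{6}] nothing but 6 survives at r1c4 ⇒ r1c4=6.
Step 30. [r9c8∈{7}] r9c8 has the single candidate 7 ⇒ r9c8=7.
Step 31. [r2c1∈{2}] only 2 remains possible at r2c1, so r2c1=2.
Step 32. [r9c5∈{8}] only 8 remains possible at r9c5 ⇒ r9c5=8.
Step 33. [r9c2∈{3}] only 3 remains possible at r9c2 ⇒ r9c2=3.
Step 34. [r8c7∈{5}] r8c7 has the single candidate 5 ⇒ r8c7=5.
Step 35. [r1c2∈{8}] nothing but 8 survives at r1c2. So r1c2=8.
Step 36. [r7c3∈{7}] nothing but 7 survives at r7c3, so r7c3=7.
Step 37. [r5c7∈{2}] nothing but 2 survives at r5c7. So r5c7=2.
Step 38. [r6c7∈{1}] r6c7 is down to just 1, so r6c7=1.
Step 39. [r6c3∈{8}] nothing but 8 survives at r6c3. So r6c3=8.
Step 40. [r7c6∈{6}] r7c6 is down to just 6, so r7c6=6.
Step 41. [r3c4∈{1}] r3c4 is down to just 1 ⇒ r3c4=1.
Step 42. [r8c4∈{9}] only 9 remains possible at r8c4, so r8c4=9.
Step 43. [r5c3∈{6}] nothing but 6 survives at r5c3 ⇒ r5c3=6.
Step 44. [r3c3∈{3}] r3c3 is down to just 3 ⇒ r3c3=3.
Step 45. [r2c4∈{7}] r2c4 is down to just 7, so r2c4=7.
Step 46. [r4c7∈{3}] r4c7 is down to just 3. So r4c7=3.
Step 47. [r4c8∈{4}] r4c8's peers cover all but 4, so r4c8=4.
Step 48. [r9c6∈{1}] only 1 remains possible at r9c6. So r9c6=1.

Answer: 7 8 4 6 2 3 9 1 5 / 2 1 9 7 5 8 4 6 3 / 6 5 3 1 9 4 7 8 2 / 5 2 1 8 6 9 3 4 7 / 3 7 6 4 1 5 2 9 8 / 9 4 8 3 7 2 1 5 6 / 1 9 7 5 3 6 8 2 4 / 8 6 2 9 4 7 5 3 1 / 4 3 5 2 8 1 6 7 9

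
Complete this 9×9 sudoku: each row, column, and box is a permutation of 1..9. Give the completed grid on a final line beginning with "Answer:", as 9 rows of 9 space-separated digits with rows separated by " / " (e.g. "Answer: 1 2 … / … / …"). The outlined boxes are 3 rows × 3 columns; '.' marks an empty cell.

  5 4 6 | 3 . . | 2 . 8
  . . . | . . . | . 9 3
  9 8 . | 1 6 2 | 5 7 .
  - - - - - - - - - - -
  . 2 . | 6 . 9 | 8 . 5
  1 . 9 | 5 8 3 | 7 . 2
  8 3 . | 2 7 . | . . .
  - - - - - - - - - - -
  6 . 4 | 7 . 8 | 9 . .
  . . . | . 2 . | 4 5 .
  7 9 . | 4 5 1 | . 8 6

Step 1. [r8c2∈{1}] only 1 remains possible at r8c2, so r8c2=1.
Step 2. [r1c8∈{1}] only 1 remains possible at r1c8. So r1c8=1.
Step 3. [r5c8∈{4,6}] 4 has one home in row 5: r5c8, so r5c8=4.
Step 4. [r8c1∈{3}] r8c1's peers cover all but 3 ⇒ r8c1=3.
Step 5. [r6c7∈{1,6}] in col 7, 1 fits only at r6c7. So r6c7=1.
Step 6. [r2c2∈{7}] r2c2's peers cover all but 7 ⇒ r2c2=7.
Step 7. [r6c6∈{4}] nothing but 4 survives at r6c6 ⇒ r6c6=4.
Step 8. [r4c8∈{3}] r4c8 is down to just 3 ⇒ r4c8=3.
Step 9. [r2c3∈{1,2}] 1 has one home in row 2: r2c3, so r2c3=1.
Step 10. [r1c6∈{7}] r1c6 has the single candidate 7, so r1c6=7.
Step 11. [r2c5∈{4}] r2c5 is down to just 4, so r2c5=4.
Step 12. [r6c9∈{9}] nothing but 9 survives at r6c9 ⇒ r6c9=9.
Step 13. [r8c4∈{9}] nothing but 9 survives at r8c4 ⇒ r8c4=9.
Step 14. [r8c3∈{8}] r8c3 has the single candidate 8 ⇒ r8c3=8.
Step 15. [r4c1∈{4}] r4c1 has the single candidate 4. So r4c1=4.
Step 16. [r7c8∈{2}] only 2 remains possible at r7c8. So r7c8=2.
Step 17. [r2c1∈{2}] r2c1 has the single candidate 2. So r2c1=2.
Step 18. [r8c6∈{6}] r8c6 is down to just 6, so r8c6=6.
Step 19. [r1c5∈{9}] r1c5 is down to just 9, so r1c5=9.
Step 20. [r9c3∈{2}] r9c3 has the single candidate 2. So r9c3=2.
Step 21. [r6c8∈{6}] r6c8's peers cover all but 6. So r6c8=6.
Step 22. [r6c3∈{5}] r6c3 is down to just 5. So r6c3=5.
Step 23. [r7c9∈{1}] only 1 remains possible at r7c9, so r7c9=1.
Step 24. [r7c5∈{3}] only 3 remains possible at r7c5 ⇒ r7c5=3.
Step 25. [r8c9∈{7}] r8c9 has the single candidate 7. So r8c9=7.
Step 26. [r9c7∈{3}] r9c7 has the single candidate 3, so r9c7=3.
Step 27. [r2c4∈{8}] r2c4 has the single candidate 8. So r2c4=8.
Step 28. [r2c7∈{6}] r2c7 has the single candidate 6 ⇒ r2c7=6.
Step 29. [r4c3∈{7}] r4c3 is down to just 7, so r4c3=7.
Step 30. [r7c2∈{5}] r7c2 has the single candidate 5. So r7c2=5.
Step 31. [r5c2∈{6}] nothing but 6 survives at r5c2 ⇒ r5c2=6.
Step 32. [r3c9∈{4}] r3c9's peers cover all but 4 ⇒ r3c9=4.
Step 33. [r3c3∈{3}] r3c3 is down to just 3. So r3c3=3.
Step 34. [r4c5∈{1}] r4c5 is down to just 1, so r4c5=1.
Step 35. [r2c6∈{5}] nothing but 5 survives at r2c6. So r2c6=5.

Answer: 5 4 6 3 9 7 2 1 8 / 2 7 1 8 4 5 6 9 3 / 9 8 3 1 6 2 5 7 4 / 4 2 7 6 1 9 8 3 5 / 1 6 9 5 8 3 7 4 2 / 8 3 5 2 7 4 1 6 9 / 6 5 4 7 3 8 9 2 1 / 3 1 8 9 2 6 4 5 7 / 7 9 2 4 5 1 3 8 6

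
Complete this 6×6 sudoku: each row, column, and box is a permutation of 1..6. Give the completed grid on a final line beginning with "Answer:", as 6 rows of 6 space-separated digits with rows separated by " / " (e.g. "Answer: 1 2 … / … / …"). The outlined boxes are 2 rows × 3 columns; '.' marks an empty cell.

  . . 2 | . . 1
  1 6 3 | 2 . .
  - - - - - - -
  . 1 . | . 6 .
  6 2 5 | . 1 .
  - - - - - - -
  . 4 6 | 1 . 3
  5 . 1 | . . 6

Step 1. [r4c6∈{4}] r4c6 is down to just 4, so r4c6=4.
Step 2. [r2c5∈{4,5}] 4 has one home in row 2: r2c5, so r2c5=4.
Step 3. [r2c6∈{5}] r2c6 is down to just 5. So r2c6=5.
Step 4. [r4c4∈{3}] nothing but 3 survives at r4c4, so r4c4=3.
Step 5. [r3c1∈{3,4}] across row 3, 3 lands solely at r3c1, so r3c1=3.
Step 6. [r5c5∈{2,5}] r5c5 is the only open cell in row 5 admitting 5 ⇒ r5c5=5.
Step 7. [r6c5∈{2}] only 2 remains possible at r6c5, so r6c5=2.
Step 8. [r1c4∈{6}] nothing but 6 survives at r1c4 ⇒ r1c4=6.
Step 9. [r3c4∈{5}] nothing but 5 survives at r3c4. So r3c4=5.
Step 10. [r1c2∈{5}] r1c2 is down to just 5, so r1c2=5.
Step 11. [r1c1∈{4}] r1c1's peers cover all but 4. So r1c1=4.
Step 12. [r1c5∈{3}] r1c5 has the single candidate 3. So r1c5=3.
Step 13. [r5c1∈{2}] only 2 remains possible at r5c1. So r5c1=2.
Step 14. [r3c6∈{2}] r3c6 has the single candidate 2 ⇒ r3c6=2.
Step 15. [r6c4∈{4}] r6c4 has the single candidate 4, so r6c4=4.
Step 16. [r3c3∈{4}] r3c3 has the single candidate 4, so r3c3=4.
Step 17. [r6c2∈{3}] r6c2 is down to just 3, so r6c2=3.

Answer: 4 5 2 6 3 1 / 1 6 3 2 4 5 / 3 1 4 5 6 2 / 6 2 5 3 1 4 / 2 4 6 1 5 3 / 5 3 1 4 2 6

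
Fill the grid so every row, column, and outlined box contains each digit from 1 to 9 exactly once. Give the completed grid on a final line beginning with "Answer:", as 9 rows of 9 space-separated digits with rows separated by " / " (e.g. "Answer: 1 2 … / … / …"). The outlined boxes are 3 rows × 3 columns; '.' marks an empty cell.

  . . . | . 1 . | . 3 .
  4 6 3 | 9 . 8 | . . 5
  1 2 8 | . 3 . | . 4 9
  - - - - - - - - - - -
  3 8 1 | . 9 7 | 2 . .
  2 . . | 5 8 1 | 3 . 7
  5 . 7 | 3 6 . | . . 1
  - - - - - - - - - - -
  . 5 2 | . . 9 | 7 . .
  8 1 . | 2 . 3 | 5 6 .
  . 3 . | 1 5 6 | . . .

Step 1. [r8c9∈{4}] only 4 remains possible at r8c9 ⇒ r8c9=4.
Step 2. [r5c8∈{9}] r5c8 is down to just 9, so r5c8=9.
Step 3. [r7c4∈{4,8}] in col 4, 8 fits only at r7c4 ⇒ r7c4=8.
Step 4. [r3c7∈{6}] r3c7 has the single candidate 6, so r3c7=6.
Step 5. [r6c7∈{4,8}] r6c7 is the only open cell in col 7 admitting 4. So r6c7=4.
Step 6. [r2c8∈{1,2,7}] col 8 places 7 nowhere but r2c8, so r2c8=7.
Step 7. [r1c9∈{2,8}] across box 3, 2 lands solely at r1c9. So r1c9=2.
Step 8. [r9c7∈{8,9}] col 7 places 9 nowhere but r9c7. So r9c7=9.
Step 9. [r1c2∈{7,9}] col 2 places 7 nowhere but r1c2, so r1c2=7.
Step 10. [r1c3∈{5,9}] across col 3, 5 lands solely at r1c3 ⇒ r1c3=5.
Step 11. [r4c4∈{4}] r4c4's peers cover all but 4, so r4c4=4.
Step 12. [r9c3∈{4}] r9c3 has the single candidate 4, so r9c3=4.
Step 13. [r9c9∈{8}] r9c9's peers cover all but 8, so r9c9=8.
Step 14. [r7c1∈{6}] only 6 remains possible at r7c1. So r7c1=6.
Step 15. [r4c9∈{6}] only 6 remains possible at r4c9 ⇒ r4c9=6.
Step 16. [r1c4∈{6}] only 6 remains possible at r1c4 ⇒ r1c4=6.
Step 17. [r7c5∈{4}] r7c5 has the single candidate 4. So r7c5=4.
Step 18. [r1c1∈{9}] r1c1's peers cover all but 9. So r1c1=9.
Step 19. [r2c7∈{1}] r2c7 has the single candidate 1. So r2c7=1.
Step 20. [r8c3∈{9}] r8c3 is down to just 9 ⇒ r8c3=9.
Step 21. [r5c2∈{4}] only 4 remains possible at r5c2 ⇒ r5c2=4.
Step 22. [r8c5∈{7}] nothing but 7 survives at r8c5. So r8c5=7.
Step 23. [r9c1∈{7}] r9c1's peers cover all but 7, so r9c1=7.
Step 24. [r3c6∈{5}] r3c6 is down to just 5, so r3c6=5.
Step 25. [r2c5∈{2}] r2c5 is down to just 2 ⇒ r2c5=2.
Step 26. [r3c4∈{7}] r3c4's peers cover all but 7 ⇒ r3c4=7.
Step 27. [r6c2∈{9}] r6c2 is down to just 9. So r6c2=9.
Step 28. [r4c8∈{5}] r4c8 has the single candidate 5, so r4c8=5.
Step 29. [r6c6∈{2}] nothing but 2 survives at r6c6, so r6c6=2.
Step 30. [r5c3∈{6}] r5c3 is down to just 6 ⇒ r5c3=6.
Step 31. [r9c8∈{2}] only 2 remains possible at r9c8, so r9c8=2.
Step 32. [r1c7∈{8}] only 8 remains possible at r1c7. So r1c7=8.
Step 33. [r7c8∈{1}] r7c8's peers cover all but 1. So r7c8=1.
Step 34. [r6c8∈{8}] only 8 remains possible at r6c8, so r6c8=8.
Step 35. [r1c6∈{4}] r1c6 has the single candidate 4, so r1c6=4.
Step 36. [r7c9∈{3}] nothing but 3 survives at r7c9 ⇒ r7c9=3.

Answer: 9 7 5 6 1 4 8 3 2 / 4 6 3 9 2 8 1 7 5 / 1 2 8 7 3 5 6 4 9 / 3 8 1 4 9 7 2 5 6 / 2 4 6 5 8 1 3 9 7 / 5 9 7 3 6 2 4 8 1 / 6 5 2 8 4 9 7 1 3 / 8 1 9 2 7 3 5 6 4 / 7 3 4 1 5 6 9 2 8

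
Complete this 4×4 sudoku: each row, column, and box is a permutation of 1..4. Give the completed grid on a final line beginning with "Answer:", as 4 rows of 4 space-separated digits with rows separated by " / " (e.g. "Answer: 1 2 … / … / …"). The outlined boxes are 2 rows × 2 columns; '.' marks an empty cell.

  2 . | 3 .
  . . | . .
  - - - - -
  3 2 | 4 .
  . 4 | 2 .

Step 1. [r2c3∈{1}] nothing but 1 survives at r2c3, so r2c3=1.
Step 2. [r2c4∈{2,4}] row 2 places 2 nowhere but r2c4 ⇒ r2c4=2.
Step 3. [r4c1∈{1}] nothing but 1 survives at r4c1. So r4c1=1.
Step 4. [r2c2∈{3}] r2c2 is down to just 3, so r2c2=3.
Step 5. [r1c4∈{4}] only 4 remains possible at r1c4 ⇒ r1c4=4.
Step 6. [r3c4∈{1}] r3c4's peers cover all but 1 ⇒ r3c4=1.
Step 7. [r1c2∈{1}] nothing but 1 survives at r1c2, so r1c2=1.
Step 8. [r2c1∈{4}] nothing but 4 survives at r2c1. So r2c1=4.
Step 9. [r4c4∈{3}] nothing but 3 survives at r4c4 ⇒ r4c4=3.

Answer: 2 1 3 4 / 4 3 1 2 / 3 2 4 1 / 1 4 2 3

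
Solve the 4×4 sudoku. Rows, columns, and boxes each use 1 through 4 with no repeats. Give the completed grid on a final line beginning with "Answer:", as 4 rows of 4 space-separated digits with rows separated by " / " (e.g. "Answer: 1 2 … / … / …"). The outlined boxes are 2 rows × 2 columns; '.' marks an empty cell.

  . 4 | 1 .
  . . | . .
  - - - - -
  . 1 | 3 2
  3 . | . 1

Step 1. [r2c3∈{2,4}] across col 3, 2 lands solely at r2c3. So r2c3=2.
Step 2. [r2c4∈{3,4}] in row 2, 4 fits only at r2c4. So r2c4=4.
Step 3. [r2c2∈{3}] r2c2's peers cover all but 3. So r2c2=3.
Step 4. [r1c4∈{3}] r1c4's peers cover all but 3, so r1c4=3.
Step 5. [r2c1∈{1}] only 1 remains possible at r2c1 ⇒ r2c1=1.
Step 6. [r1c1∈{2}] only 2 remains possible at r1c1. So r1c1=2.
Step 7. [r4c3∈{4}] nothing but 4 survives at r4c3. So r4c3=4.
Step 8. [r4c2∈{2}] r4c2 has the single candidate 2 ⇒ r4c2=2.
Step 9. [r3c1∈{4}] r3c1 has the single candidate 4. So r3c1=4.

Answer: 2 4 1 3 / 1 3 2 4 / 4 1 3 2 / 3 2 4 1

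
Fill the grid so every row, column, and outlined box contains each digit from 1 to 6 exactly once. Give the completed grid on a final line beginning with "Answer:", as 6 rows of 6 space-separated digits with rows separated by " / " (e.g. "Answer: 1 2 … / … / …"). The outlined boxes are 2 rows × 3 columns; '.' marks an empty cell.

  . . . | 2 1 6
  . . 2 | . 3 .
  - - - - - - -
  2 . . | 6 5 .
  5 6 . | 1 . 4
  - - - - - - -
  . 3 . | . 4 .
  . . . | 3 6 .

Step 1. [r6c2∈{1,2,4,5}] col 2 places 2 nowhere but r6c2, so r6c2=2.
Step 2. [r2c6∈{5}] r2c6 is down to just 5. So r2c6=5.
Step 3. [r6c3∈{1,4,5}] row 6 places 5 nowhere but r6c3. So r6c3=5.
Step 4. [r2c1∈{1,4,6}] 6 has one home in row 2: r2c1 ⇒ r2c1=6.
Step 5. [r5c1∈{1}] r5c1 is down to just 1. So r5c1=1.
Step 6. [r3c3∈{1,3,4}] 1 has one home in col 3: r3c3 ⇒ r3c3=1.
Step 7. [r1c3∈{3,4}] r1c3 is the only open cell in col 3 admitting 4. So r1c3=4.
Step 8. [r6c1∈{4}] r6c1's peers cover all but 4. So r6c1=4.
Step 9. [r4c3∈{3}] r4c3 is down to just 3 ⇒ r4c3=3.
Step 10. [r3c6∈{3}] only 3 remains possible at r3c6, so r3c6=3.
Step 11. [r3c2∈{4}] r3c2 has the single candidate 4 ⇒ r3c2=4.
Step 12. [r4c5∈{2}] only 2 remains possible at r4c5. So r4c5=2.
Step 13. [r6c6∈{1}] nothing but 1 survives at r6c6 ⇒ r6c6=1.
Step 14. [r5c4∈{5}] r5c4 is down to just 5. So r5c4=5.
Step 15. [r5c3∈{6}] r5c3 is down to just 6, so r5c3=6.
Step 16. [r1c2∈{5}] nothing but 5 survives at r1c2. So r1c2=5.
Step 17. [r2c4∈{4}] r2c4 is down to just 4. So r2c4=4.
Step 18. [r1c1∈{3}] r1c1's peers cover all but 3 ⇒ r1c1=3.
Step 19. [r5c6∈{2}] nothing but 2 survives at r5c6 ⇒ r5c6=2.
Step 20. [r2c2∈{1}] r2c2 is down to just 1, so r2c2=1.

Answer: 3 5 4 2 1 6 / 6 1 2 4 3 5 / 2 4 1 6 5 3 / 5 6 3 1 2 4 / 1 3 6 5 4 2 / 4 2 5 3 6 1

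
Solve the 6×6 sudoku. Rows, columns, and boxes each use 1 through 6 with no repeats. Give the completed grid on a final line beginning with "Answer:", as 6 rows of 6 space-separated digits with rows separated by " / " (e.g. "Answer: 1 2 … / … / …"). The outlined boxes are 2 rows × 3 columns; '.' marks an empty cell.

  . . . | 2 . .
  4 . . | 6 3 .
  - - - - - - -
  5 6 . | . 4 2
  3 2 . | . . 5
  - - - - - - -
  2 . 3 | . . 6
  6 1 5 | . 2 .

Step 1. [r1c1∈{1}] r1c1 has the single candidate 1 ⇒ r1c1=1.
Step 2. [r4c4∈{1}] only 1 remains possible at r4c4. So r4c4=1.
Step 3. [r1c5∈{5}] r1c5's peers cover all but 5. So r1c5=5.
Step 4. [r6c6∈{3,4}] col 6 places 3 nowhere but r6c6. So r6c6=3.
Step 5. [r5c2∈{4}] nothing but 4 survives at r5c2, so r5c2=4.
Step 6. [r2c2∈{5}] r2c2 is down to just 5, so r2c2=5.
Step 7. [r5c4∈{5}] r5c4 is down to just 5, so r5c4=5.
Step 8. [r1c6∈{4}] nothing but 4 survives at r1c6, so r1c6=4.
Step 9. [r4c5∈{6}] r4c5 has the single candidate 6 ⇒ r4c5=6.
Step 10. [r6c4∈{4}] nothing but 4 survives at r6c4 ⇒ r6c4=4.
Step 11. [r5c5∈{1}] r5c5's peers cover all but 1, so r5c5=1.
Step 12. [r1c2∈{3}] only 3 remains possible at r1c2. So r1c2=3.
Step 13. [r2c3∈{2}] nothing but 2 survives at r2c3. So r2c3=2.
Step 14. [r3c4∈{3}] nothing but 3 survives at r3c4, so r3c4=3.
Step 15. [r4c3∈{4}] nothing but 4 survives at r4c3 ⇒ r4c3=4.
Step 16. [r3c3∈{1}] r3c3 has the single candidate 1 ⇒ r3c3=1.
Step 17. [r2c6∈{1}] r2c6 has the single candidate 1, so r2c6=1.
Step 18. [r1c3∈{6}] r1c3 has the single candidate 6 ⇒ r1c3=6.

Answer: 1 3 6 2 5 4 / 4 5 2 6 3 1 / 5 6 1 3 4 2 / 3 2 4 1 6 5 / 2 4 3 5 1 6 / 6 1 5 4 2 3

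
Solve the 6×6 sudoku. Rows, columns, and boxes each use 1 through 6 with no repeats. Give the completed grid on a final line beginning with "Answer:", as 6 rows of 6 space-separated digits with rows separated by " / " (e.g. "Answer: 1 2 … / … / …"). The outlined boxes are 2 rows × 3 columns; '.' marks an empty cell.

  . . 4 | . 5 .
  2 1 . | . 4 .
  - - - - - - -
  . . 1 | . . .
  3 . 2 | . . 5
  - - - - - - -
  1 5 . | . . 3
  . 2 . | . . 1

Step 1. [r6c5∈{6}] only 6 remains possible at r6c5, so r6c5=6.
Step 2. [r3c6∈{2,4,6}] col 6 places 4 nowhere but r3c6. So r3c6=4.
Step 3. [r1c1∈{6}] r1c1 is down to just 6. So r1c1=6.
Step 4. [r1c4∈{1,2,3}] 1 has one home in row 1: r1c4, so r1c4=1.
Step 5. [r2c4∈{3,6}] r2c4 is the only open cell in box 2 admitting 3. So r2c4=3.
Step 6. [r5c5∈{2}] only 2 remains possible at r5c5, so r5c5=2.
Step 7. [r3c2∈{6}] r3c2's peers cover all but 6 ⇒ r3c2=6.
Step 8. [r6c1∈{4}] r6c1's peers cover all but 4. So r6c1=4.
Step 9. [r4c4∈{6}] only 6 remains possible at r4c4, so r4c4=6.
Step 10. [r1c6∈{2}] r1c6 is down to just 2, so r1c6=2.
Step 11. [r4c5∈{1}] r4c5 is down to just 1, so r4c5=1.
Step 12. [r1c2∈{3}] r1c2 is down to just 3, so r1c2=3.
Step 13. [r5c3∈{6}] nothing but 6 survives at r5c3 ⇒ r5c3=6.
Step 14. [r6c3∈{3}] nothing but 3 survives at r6c3 ⇒ r6c3=3.
Step 15. [r2c6∈{6}] nothing but 6 survives at r2c6, so r2c6=6.
Step 16. [r3c1∈{5}] r3c1 has the single candidate 5. So r3c1=5.
Step 17. [r2c3∈{5}] r2c3 has the single candidate 5, so r2c3=5.
Step 18. [r6c4∈{5}] nothing but 5 survives at r6c4, so r6c4=5.
Step 19. [r3c4∈{2}] nothing but 2 survives at r3c4, so r3c4=2.
Step 20. [r4c2∈{4}] r4c2 has the single candidate 4, so r4c2=4.
Step 21. [r3c5∈{3}] r3c5's peers cover all but 3 ⇒ r3c5=3.
Step 22. [r5c4∈{4}] nothing but 4 survives at r5c4 ⇒ r5c4=4.

Answer: 6 3 4 1 5 2 / 2 1 5 3 4 6 / 5 6 1 2 3 4 / 3 4 2 6 1 5 / 1 5 6 4 2 3 / 4 2 3 5 6 1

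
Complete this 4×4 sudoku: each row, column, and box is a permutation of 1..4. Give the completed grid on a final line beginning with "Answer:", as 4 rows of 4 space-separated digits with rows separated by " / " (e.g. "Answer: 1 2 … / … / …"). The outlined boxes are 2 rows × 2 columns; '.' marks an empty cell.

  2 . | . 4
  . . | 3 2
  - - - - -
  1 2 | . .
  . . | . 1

Step 1. [r2c1∈{4}] nothing but 4 survives at r2c1. So r2c1=4.
Step 2. [r4c2∈{3,4}] 4 has one home in col 2: r4c2 ⇒ r4c2=4.
Step 3. [r1c3∈{1}] only 1 remains possible at r1c3, so r1c3=1.
Step 4. [r1c2∈{3}] only 3 remains possible at r1c2, so r1c2=3.
Step 5. [r4c1∈{3}] r4c1's peers cover all but 3. So r4c1=3.
Step 6. [r4c3∈{2}] nothing but 2 survives at r4c3 ⇒ r4c3=2.
Step 7. [r3c4∈{3}] nothing but 3 survives at r3c4, so r3c4=3.
Step 8. [r3c3∈{4}] nothing but 4 survives at r3c3, so r3c3=4.
Step 9. [r2c2∈{1}] only 1 remains possible at r2c2 ⇒ r2c2=1.

Answer: 2 3 1 4 / 4 1 3 2 / 1 2 4 3 / 3 4 2 1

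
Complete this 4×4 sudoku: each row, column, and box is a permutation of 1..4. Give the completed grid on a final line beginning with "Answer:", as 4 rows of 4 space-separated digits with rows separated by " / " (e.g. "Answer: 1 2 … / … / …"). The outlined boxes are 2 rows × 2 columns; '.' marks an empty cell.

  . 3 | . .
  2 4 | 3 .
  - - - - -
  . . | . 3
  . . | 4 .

Step 1. [r1c1∈{1}] r1c1 has the single candidate 1, so r1c1=1.
Step 2. [r3c3∈{1,2}] in col 3, 1 fits only at r3c3. So r3c3=1.
Step 3. [r4c4∈{2}] only 2 remains possible at r4c4. So r4c4=2.
Step 4. [r1c3∈{2}] r1c3's peers cover all but 2. So r1c3=2.
Step 5. [r3c2∈{2}] nothing but 2 survives at r3c2 ⇒ r3c2=2.
Step 6. [r2c4∈{1}] r2c4's peers cover all but 1. So r2c4=1.
Step 7. [r3c1∈{4}] nothing but 4 survives at r3c1 ⇒ r3c1=4.
Step 8. [r4c1∈{3}] r4c1 is down to just 3 ⇒ r4c1=3.
Step 9. [r4c2∈{1}] only 1 remains possible at r4c2. So r4c2=1.
Step 10. [r1c4∈{4}] r1c4's peers cover all but 4. So r1c4=4.

Answer: 1 3 2 4 / 2 4 3 1 / 4 2 1 3 / 3 1 4 2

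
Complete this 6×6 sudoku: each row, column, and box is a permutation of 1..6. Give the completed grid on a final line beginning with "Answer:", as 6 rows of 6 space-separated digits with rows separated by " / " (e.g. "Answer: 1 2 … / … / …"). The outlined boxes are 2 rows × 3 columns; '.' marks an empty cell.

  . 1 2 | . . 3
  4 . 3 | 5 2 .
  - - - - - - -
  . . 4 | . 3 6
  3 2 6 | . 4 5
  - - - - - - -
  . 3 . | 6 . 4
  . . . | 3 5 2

Step 1. [r3c1∈{1,5}] in box 3, 1 fits only at r3c1 ⇒ r3c1=1.
Step 2. [r2c2∈{6}] only 6 remains possible at r2c2. So r2c2=6.
Step 3. [r5c3∈{1,5}] in col 3, 5 fits only at r5c3 ⇒ r5c3=5.
Step 4. [r3c2∈{5}] only 5 remains possible at r3c2 ⇒ r3c2=5.
Step 5. [r6c2∈{4}] r6c2 is down to just 4, so r6c2=4.
Step 6. [r5c1∈{2}] r5c1 has the single candidate 2, so r5c1=2.
Step 7. [r2c6∈{1}] r2c6 is down to just 1. So r2c6=1.
Step 8. [r6c3∈{1}] r6c3 is down to just 1, so r6c3=1.
Step 9. [r1c4∈{4}] r1c4 has the single candidate 4 ⇒ r1c4=4.
Step 10. [r1c5∈{6}] r1c5's peers cover all but 6 ⇒ r1c5=6.
Step 11. [r4c4∈{1}] r4c4 is down to just 1, so r4c4=1.
Step 12. [r1c1∈{5}] r1c1 has the single candidate 5. So r1c1=5.
Step 13. [r5c5∈{1}] nothing but 1 survives at r5c5, so r5c5=1.
Step 14. [r3c4∈{2}] only 2 remains possible at r3c4. So r3c4=2.
Step 15. [r6c1∈{6}] r6c1 has the single candidate 6 ⇒ r6c1=6.

Answer: 5 1 2 4 6 3 / 4 6 3 5 2 1 / 1 5 4 2 3 6 / 3 2 6 1 4 5 / 2 3 5 6 1 4 / 6 4 1 3 5 2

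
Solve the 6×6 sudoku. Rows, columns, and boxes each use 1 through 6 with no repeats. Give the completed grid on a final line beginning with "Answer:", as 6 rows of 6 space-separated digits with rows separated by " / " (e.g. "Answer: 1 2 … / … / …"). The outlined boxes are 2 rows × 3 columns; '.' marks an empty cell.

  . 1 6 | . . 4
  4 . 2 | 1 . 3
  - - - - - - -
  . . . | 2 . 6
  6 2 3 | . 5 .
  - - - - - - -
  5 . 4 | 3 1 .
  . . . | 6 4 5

Step 1. [r6c1∈{1,2,3}] row 6 places 2 nowhere but r6c1, so r6c1=2.
Step 2. [r3c3∈{1,5}] col 3 places 5 nowhere but r3c3. So r3c3=5.
Step 3. [r6c2∈{3}] nothing but 3 survives at r6c2, so r6c2=3.
Step 4. [r5c2∈{6}] only 6 remains possible at r5c2, so r5c2=6.
Step 5. [r2c5∈{6}] nothing but 6 survives at r2c5 ⇒ r2c5=6.
Step 6. [r5c6∈{2}] only 2 remains possible at r5c6 ⇒ r5c6=2.
Step 7. [r4c4∈{4}] r4c4 is down to just 4, so r4c4=4.
Step 8. [r3c1∈{1}] nothing but 1 survives at r3c1. So r3c1=1.
Step 9. [r1c1∈{3}] r1c1's peers cover all but 3. So r1c1=3.
Step 10. [r1c5∈{2}] r1c5's peers cover all but 2. So r1c5=2.
Step 11. [r3c2∈{4}] nothing but 4 survives at r3c2. So r3c2=4.
Step 12. [r4c6∈{1}] only 1 remains possible at r4c6. So r4c6=1.
Step 13. [r6c3∈{1}] r6c3 is down to just 1 ⇒ r6c3=1.
Step 14. [r2c2∈{5}] r2c2 has the single candidate 5. So r2c2=5.
Step 15. [r1c4∈{5}] nothing but 5 survives at r1c4, so r1c4=5.
Step 16. [r3c5∈{3}] r3c5 has the single candidate 3 ⇒ r3c5=3.

Answer: 3 1 6 5 2 4 / 4 5 2 1 6 3 / 1 4 5 2 3 6 / 6 2 3 4 5 1 / 5 6 4 3 1 2 / 2 3 1 6 4 5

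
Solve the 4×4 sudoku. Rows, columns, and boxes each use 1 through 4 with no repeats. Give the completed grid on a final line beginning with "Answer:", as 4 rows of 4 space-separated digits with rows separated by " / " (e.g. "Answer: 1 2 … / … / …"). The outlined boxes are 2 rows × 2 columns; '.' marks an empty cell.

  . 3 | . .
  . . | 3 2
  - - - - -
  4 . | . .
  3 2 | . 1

Step 1. [r1c3∈{1,4}] 1 has one home in col 3: r1c3. So r1c3=1.
Step 2. [r2c2∈{1,4}] across row 2, 4 lands solely at r2c2. So r2c2=4.
Step 3. [r1c1∈{2}] r1c1 is down to just 2, so r1c1=2.
Step 4. [r3c4∈{3}] r3c4's peers cover all but 3, so r3c4=3.
Step 5. [r1c4∈{4}] r1c4 is down to just 4, so r1c4=4.
Step 6. [r3c3∈{2}] only 2 remains possible at r3c3. So r3c3=2.
Step 7. [r2c1∈{1}] r2c1 has the single candidate 1. So r2c1=1.
Step 8. [r3c2∈{1}] r3c2 is down to just 1 ⇒ r3c2=1.
Step 9. [r4c3∈{4}] r4c3's peers cover all but 4. So r4c3=4.

Answer: 2 3 1 4 / 1 4 3 2 / 4 1 2 3 / 3 2 4 1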